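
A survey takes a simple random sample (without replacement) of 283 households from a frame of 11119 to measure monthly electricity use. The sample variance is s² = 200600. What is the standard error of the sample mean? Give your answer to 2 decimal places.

26.28

Under SRS without replacement, Var(ȳ) = (1 − f)·s²/n with f = n/N = 283/11119 = 0.02545193.
Var(ȳ) = (1 − 0.02545193)·200600/283 = 0.97454807·708.83392 = 690.79273.
SE(ȳ) = √(690.79273) = 26.28.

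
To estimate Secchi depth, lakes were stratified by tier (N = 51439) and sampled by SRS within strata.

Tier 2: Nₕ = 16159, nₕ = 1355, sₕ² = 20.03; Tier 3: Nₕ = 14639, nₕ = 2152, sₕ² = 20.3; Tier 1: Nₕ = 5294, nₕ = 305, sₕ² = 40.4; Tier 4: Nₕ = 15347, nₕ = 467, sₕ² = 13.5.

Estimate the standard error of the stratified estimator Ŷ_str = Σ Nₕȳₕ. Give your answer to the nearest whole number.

Var(Ŷ_str) = Σₕ Nₕ²(1 − fₕ)sₕ²/nₕ.
Tier 2: 16159²·(1 − 1355/16159)·20.03/1355 = 3.5361869 × 10^6.
Tier 3: 14639²·(1 − 2152/14639)·20.3/2152 = 1.7243416 × 10^6.
Tier 1: 5294²·(1 − 305/5294)·40.4/305 = 3.4984765 × 10^6.
Tier 4: 15347²·(1 − 467/15347)·13.5/467 = 6.6015104 × 10^6.
Sum = 1.5360515 × 10^7.
SE = √(1.5360515 × 10^7) = 3919.

3919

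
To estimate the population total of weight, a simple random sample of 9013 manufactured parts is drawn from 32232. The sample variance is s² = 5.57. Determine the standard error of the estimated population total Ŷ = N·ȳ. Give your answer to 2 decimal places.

680.08

Var(Ŷ) = N²·Var(ȳ) = N²·(1 − n/N)·s²/n.
f = 9013/32232 = 0.27962894; Var(ȳ) = 0.72037106·5.57/9013 = 4.451866 × 10^-4.
Var(Ŷ) = 32232² · (4.451866 × 10^-4) = 462505.17.
SE(Ŷ) = √(462505.17) = 680.08.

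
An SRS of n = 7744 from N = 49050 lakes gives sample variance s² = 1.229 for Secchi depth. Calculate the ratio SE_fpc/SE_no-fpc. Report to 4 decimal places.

f = n/N = 7744/49050 = 0.15787971.
SE_no-fpc = √(s²/n) = 0.012597758; SE_fpc = √((1−f)s²/n) = 0.011560599.
Ratio = √(1−f) = 0.91767112.

0.9177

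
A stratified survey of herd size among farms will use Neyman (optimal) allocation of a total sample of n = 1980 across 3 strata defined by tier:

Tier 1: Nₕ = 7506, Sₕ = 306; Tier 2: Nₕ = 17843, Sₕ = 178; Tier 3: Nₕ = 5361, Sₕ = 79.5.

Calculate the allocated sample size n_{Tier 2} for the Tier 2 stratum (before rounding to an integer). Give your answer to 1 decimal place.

1066.0

Neyman allocation: nₕ = n·NₕSₕ / Σⱼ NⱼSⱼ.
Σ NⱼSⱼ = 7506·306 + 17843·178 + 5361·79.5 = 5.8990895 × 10^6.
n_{Tier 2} = 1980·17843·178 / (5.8990895 × 10^6) = 1066.0.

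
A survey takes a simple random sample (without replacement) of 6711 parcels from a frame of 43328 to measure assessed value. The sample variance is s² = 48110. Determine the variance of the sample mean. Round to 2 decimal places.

Under SRS without replacement, Var(ȳ) = (1 − f)·s²/n with f = n/N = 6711/43328 = 0.15488829.
Var(ȳ) = (1 − 0.15488829)·48110/6711 = 0.84511171·7.1688273 = 6.0584599.

6.06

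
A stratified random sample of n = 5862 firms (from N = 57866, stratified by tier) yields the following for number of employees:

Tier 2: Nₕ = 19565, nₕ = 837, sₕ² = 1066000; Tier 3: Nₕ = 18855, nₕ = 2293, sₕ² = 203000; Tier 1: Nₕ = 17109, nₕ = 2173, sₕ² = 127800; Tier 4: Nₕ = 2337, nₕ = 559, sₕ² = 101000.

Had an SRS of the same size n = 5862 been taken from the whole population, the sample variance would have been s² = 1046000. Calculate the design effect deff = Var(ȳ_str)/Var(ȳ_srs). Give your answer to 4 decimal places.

Var(ȳ_str) = Σ Wₕ²(1−fₕ)sₕ²/nₕ with Wₕ = Nₕ/57866:
  Tier 2: (19565/57866)²·(1−837/19565)·1066000/837 = 139.36576
  Tier 3: (18855/57866)²·(1−2293/18855)·203000/2293 = 8.2562793
  Tier 1: (17109/57866)²·(1−2173/17109)·127800/2173 = 4.488313
  Tier 4: (2337/57866)²·(1−559/2337)·101000/559 = 0.22420904
  → Var(ȳ_str) = 152.33456.
Var(ȳ_srs) = (1 − 5862/57866)·1046000/5862 = 160.36115.
deff = 152.33456 / 160.36115 = 0.9499.

0.9499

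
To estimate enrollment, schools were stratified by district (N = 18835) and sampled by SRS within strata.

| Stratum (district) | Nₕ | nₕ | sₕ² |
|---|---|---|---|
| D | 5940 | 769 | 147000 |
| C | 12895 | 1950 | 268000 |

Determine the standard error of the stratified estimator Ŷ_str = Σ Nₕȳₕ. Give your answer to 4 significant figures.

159000

Var(Ŷ_str) = Σₕ Nₕ²(1 − fₕ)sₕ²/nₕ.
D: 5940²·(1 − 769/5940)·147000/769 = 5.8715394 × 10^9.
C: 12895²·(1 − 1950/12895)·268000/1950 = 1.9397122 × 10^10.
Sum = 2.5268661 × 10^10.
SE = √(2.5268661 × 10^10) = 159000.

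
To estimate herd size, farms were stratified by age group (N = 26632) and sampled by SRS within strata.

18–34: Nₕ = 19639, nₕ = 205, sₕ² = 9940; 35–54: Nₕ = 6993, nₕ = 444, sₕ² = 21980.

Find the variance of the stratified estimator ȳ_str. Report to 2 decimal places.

29.29

Var(ȳ_str) = Σₕ Wₕ²(1 − fₕ)sₕ²/nₕ with Wₕ = Nₕ/N, N = 26632.
18–34: Wₕ = 0.73742115; term = 0.73742115²·(1 − 0.01043841)·9940/205 = 26.091949.
35–54: Wₕ = 0.26257885; term = 0.26257885²·(1 − 0.06349206)·21980/444 = 3.1965071.
Sum = 29.288456.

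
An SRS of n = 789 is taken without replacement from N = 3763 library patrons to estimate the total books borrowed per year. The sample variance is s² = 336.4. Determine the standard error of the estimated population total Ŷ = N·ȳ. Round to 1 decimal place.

Var(Ŷ) = N²·Var(ȳ) = N²·(1 − n/N)·s²/n.
f = 789/3763 = 0.20967313; Var(ȳ) = 0.79032687·336.4/789 = 0.33696573.
Var(Ŷ) = 3763² · 0.33696573 = 4.7714917 × 10^6.
SE(Ŷ) = √(4.7714917 × 10^6) = 2184.4.

2184.4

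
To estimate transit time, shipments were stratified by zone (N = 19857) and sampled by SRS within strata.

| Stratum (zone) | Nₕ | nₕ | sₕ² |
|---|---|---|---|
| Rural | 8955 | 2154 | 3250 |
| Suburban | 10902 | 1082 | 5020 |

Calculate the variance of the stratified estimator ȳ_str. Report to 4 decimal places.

1.4927

Var(ȳ_str) = Σₕ Wₕ²(1 − fₕ)sₕ²/nₕ with Wₕ = Nₕ/N, N = 19857.
Rural: Wₕ = 0.45097447; term = 0.45097447²·(1 − 0.24053601)·3250/2154 = 0.23304981.
Suburban: Wₕ = 0.54902553; term = 0.54902553²·(1 − 0.09924784)·5020/1082 = 1.2596992.
Sum = 1.492749.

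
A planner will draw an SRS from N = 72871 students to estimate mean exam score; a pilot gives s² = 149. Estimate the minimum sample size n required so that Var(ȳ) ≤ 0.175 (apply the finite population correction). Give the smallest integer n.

Without fpc, n₀ = s²/D = 149/0.175 = 851.4286.
With fpc, (1 − n/N)·s²/n ≤ D requires n ≥ n₀/(1 + n₀/N) = 851.4286/(1 + 851.4286/72871) = 841.5954.
Rounding up, n = 842.

842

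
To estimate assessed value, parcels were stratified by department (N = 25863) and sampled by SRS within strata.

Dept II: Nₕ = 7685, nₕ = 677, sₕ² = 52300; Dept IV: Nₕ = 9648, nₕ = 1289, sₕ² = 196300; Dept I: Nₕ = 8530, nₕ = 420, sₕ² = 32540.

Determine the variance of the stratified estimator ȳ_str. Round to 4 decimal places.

32.5940

Var(ȳ_str) = Σₕ Wₕ²(1 − fₕ)sₕ²/nₕ with Wₕ = Nₕ/N, N = 25863.
Dept II: Wₕ = 0.29714264; term = 0.29714264²·(1 − 0.08809369)·52300/677 = 6.2200401.
Dept IV: Wₕ = 0.37304257; term = 0.37304257²·(1 − 0.13360282)·196300/1289 = 18.361206.
Dept I: Wₕ = 0.32981479; term = 0.32981479²·(1 − 0.04923798)·32540/420 = 8.012727.
Sum = 32.593973.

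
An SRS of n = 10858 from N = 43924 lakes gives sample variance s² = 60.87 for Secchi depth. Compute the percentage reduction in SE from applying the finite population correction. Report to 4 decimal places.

13.2359

f = n/N = 10858/43924 = 0.24719971.
SE_no-fpc = √(s²/n) = 0.074873258; SE_fpc = √((1−f)s²/n) = 0.064963082.
Ratio = √(1−f) = 0.86764065. Reduction = 100·(1 − 0.86764065) = 13.2359%.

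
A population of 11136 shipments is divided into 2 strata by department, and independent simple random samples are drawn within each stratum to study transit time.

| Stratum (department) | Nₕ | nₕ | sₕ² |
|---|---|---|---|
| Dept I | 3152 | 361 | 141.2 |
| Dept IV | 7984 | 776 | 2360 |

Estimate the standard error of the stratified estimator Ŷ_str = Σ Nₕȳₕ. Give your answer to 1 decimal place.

13358.9

Var(Ŷ_str) = Σₕ Nₕ²(1 − fₕ)sₕ²/nₕ.
Dept I: 3152²·(1 − 361/3152)·141.2/361 = 3.4409118 × 10^6.
Dept IV: 7984²·(1 − 776/7984)·2360/776 = 1.7501916 × 10^8.
Sum = 1.7846007 × 10^8.
SE = √(1.7846007 × 10^8) = 13358.9.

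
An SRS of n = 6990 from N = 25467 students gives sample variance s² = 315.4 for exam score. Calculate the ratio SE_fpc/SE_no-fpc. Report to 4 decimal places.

0.8518

f = n/N = 6990/25467 = 0.27447285.
SE_no-fpc = √(s²/n) = 0.21241846; SE_fpc = √((1−f)s²/n) = 0.18093354.
Ratio = √(1−f) = 0.85177882.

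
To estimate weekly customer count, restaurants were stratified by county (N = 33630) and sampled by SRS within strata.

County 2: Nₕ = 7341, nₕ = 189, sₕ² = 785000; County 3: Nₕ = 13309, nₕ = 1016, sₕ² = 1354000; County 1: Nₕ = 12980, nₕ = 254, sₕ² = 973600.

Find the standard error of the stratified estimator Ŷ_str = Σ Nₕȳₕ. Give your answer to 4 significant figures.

Var(Ŷ_str) = Σₕ Nₕ²(1 − fₕ)sₕ²/nₕ.
County 2: 7341²·(1 − 189/7341)·785000/189 = 2.1806732 × 10^11.
County 3: 13309²·(1 − 1016/13309)·1354000/1016 = 2.1803603 × 10^11.
County 1: 12980²·(1 − 254/12980)·973600/254 = 6.3315998 × 10^11.
Sum = 1.0692633 × 10^12.
SE = √(1.0692633 × 10^12) = 1.034 × 10^6.

1.034 × 10^6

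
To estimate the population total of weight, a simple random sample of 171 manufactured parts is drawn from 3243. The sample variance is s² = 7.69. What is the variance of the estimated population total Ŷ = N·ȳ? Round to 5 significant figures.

Var(Ŷ) = N²·Var(ȳ) = N²·(1 − n/N)·s²/n.
f = 171/3243 = 0.05272895; Var(ȳ) = 0.94727105·7.69/171 = 0.042599499.
Var(Ŷ) = 3243² · 0.042599499 = 448021.02.

448020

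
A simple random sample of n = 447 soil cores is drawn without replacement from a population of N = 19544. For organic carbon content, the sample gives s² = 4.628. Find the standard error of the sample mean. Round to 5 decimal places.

Under SRS without replacement, Var(ȳ) = (1 − f)·s²/n with f = n/N = 447/19544 = 0.02287147.
Var(ȳ) = (1 − 0.02287147)·4.628/447 = 0.97712853·0.010353468 = 0.010116669.
SE(ȳ) = √(0.010116669) = 0.10058.

0.10058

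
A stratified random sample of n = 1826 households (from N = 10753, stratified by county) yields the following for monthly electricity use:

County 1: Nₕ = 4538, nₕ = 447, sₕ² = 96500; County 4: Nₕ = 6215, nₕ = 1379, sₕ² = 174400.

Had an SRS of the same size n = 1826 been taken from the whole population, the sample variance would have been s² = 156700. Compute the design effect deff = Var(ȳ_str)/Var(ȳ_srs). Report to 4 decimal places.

Var(ȳ_str) = Σ Wₕ²(1−fₕ)sₕ²/nₕ with Wₕ = Nₕ/10753:
  County 1: (4538/10753)²·(1−447/4538)·96500/447 = 34.662068
  County 4: (6215/10753)²·(1−1379/6215)·174400/1379 = 32.873833
  → Var(ȳ_str) = 67.535901.
Var(ȳ_srs) = (1 − 1826/10753)·156700/1826 = 71.243314.
deff = 67.535901 / 71.243314 = 0.9480.

0.9480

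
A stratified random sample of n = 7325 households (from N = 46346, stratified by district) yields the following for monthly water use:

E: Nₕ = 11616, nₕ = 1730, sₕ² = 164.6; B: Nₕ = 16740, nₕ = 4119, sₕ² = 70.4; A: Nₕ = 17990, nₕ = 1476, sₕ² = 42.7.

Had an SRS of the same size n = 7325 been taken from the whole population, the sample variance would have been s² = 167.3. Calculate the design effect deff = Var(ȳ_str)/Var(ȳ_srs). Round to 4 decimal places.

Var(ȳ_str) = Σ Wₕ²(1−fₕ)sₕ²/nₕ with Wₕ = Nₕ/46346:
  E: (11616/46346)²·(1−1730/11616)·164.6/1730 = 0.0050867035
  B: (16740/46346)²·(1−4119/16740)·70.4/4119 = 0.0016811465
  A: (17990/46346)²·(1−1476/17990)·42.7/1476 = 0.0040012938
  → Var(ȳ_str) = 0.010769144.
Var(ȳ_srs) = (1 − 7325/46346)·167.3/7325 = 0.019229786.
deff = 0.010769144 / 0.019229786 = 0.5600.

0.5600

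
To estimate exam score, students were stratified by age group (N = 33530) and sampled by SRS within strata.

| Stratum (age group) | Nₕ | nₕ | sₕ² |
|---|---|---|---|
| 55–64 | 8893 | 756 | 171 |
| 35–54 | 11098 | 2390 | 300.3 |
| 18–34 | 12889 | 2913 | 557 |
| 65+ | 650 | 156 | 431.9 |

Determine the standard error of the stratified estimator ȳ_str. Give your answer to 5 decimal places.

Var(ȳ_str) = Σₕ Wₕ²(1 − fₕ)sₕ²/nₕ with Wₕ = Nₕ/N, N = 33530.
55–64: Wₕ = 0.26522517; term = 0.26522517²·(1 − 0.08501068)·171/756 = 0.014558607.
35–54: Wₕ = 0.33098718; term = 0.33098718²·(1 − 0.21535412)·300.3/2390 = 0.010800739.
18–34: Wₕ = 0.38440203; term = 0.38440203²·(1 − 0.22600667)·557/2913 = 0.021868715.
65+: Wₕ = 0.01938562; term = 0.01938562²·(1 − 0.24000000)·431.9/156 = 7.9073653 × 10^-4.
Sum = 0.048018798.
SE = √(0.048018798) = 0.21913.

0.21913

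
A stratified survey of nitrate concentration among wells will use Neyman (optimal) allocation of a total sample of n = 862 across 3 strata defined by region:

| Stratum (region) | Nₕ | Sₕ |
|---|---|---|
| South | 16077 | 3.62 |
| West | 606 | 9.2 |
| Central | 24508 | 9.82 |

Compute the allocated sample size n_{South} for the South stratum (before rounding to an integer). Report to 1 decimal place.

164.8

Neyman allocation: nₕ = n·NₕSₕ / Σⱼ NⱼSⱼ.
Σ NⱼSⱼ = 16077·3.62 + 606·9.2 + 24508·9.82 = 304442.5.
n_{South} = 862·16077·3.62 / 304442.5 = 164.8.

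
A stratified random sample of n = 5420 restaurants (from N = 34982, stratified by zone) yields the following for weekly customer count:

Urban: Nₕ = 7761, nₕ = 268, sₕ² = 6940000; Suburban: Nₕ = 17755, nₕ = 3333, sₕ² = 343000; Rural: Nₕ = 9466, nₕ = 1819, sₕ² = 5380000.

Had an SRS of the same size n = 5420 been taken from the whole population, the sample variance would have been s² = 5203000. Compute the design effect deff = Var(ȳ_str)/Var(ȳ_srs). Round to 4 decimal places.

1.7591

Var(ȳ_str) = Σ Wₕ²(1−fₕ)sₕ²/nₕ with Wₕ = Nₕ/34982:
  Urban: (7761/34982)²·(1−268/7761)·6940000/268 = 1230.5771
  Suburban: (17755/34982)²·(1−3333/17755)·343000/3333 = 21.533553
  Rural: (9466/34982)²·(1−1819/9466)·5380000/1819 = 174.95159
  → Var(ȳ_str) = 1427.0622.
Var(ȳ_srs) = (1 − 5420/34982)·5203000/5420 = 811.22947.
deff = 1427.0622 / 811.22947 = 1.7591.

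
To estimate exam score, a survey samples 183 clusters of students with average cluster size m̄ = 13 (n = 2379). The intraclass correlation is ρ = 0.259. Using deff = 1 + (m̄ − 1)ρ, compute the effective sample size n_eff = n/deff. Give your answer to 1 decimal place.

579.1

deff = 1 + (13 − 1)·0.259 = 1 + 3.108 = 4.108.
n_eff = 2379 / 4.108 = 579.1.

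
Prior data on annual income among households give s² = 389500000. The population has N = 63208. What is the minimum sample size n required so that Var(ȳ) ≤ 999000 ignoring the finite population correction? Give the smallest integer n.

Without fpc, n₀ = s²/D = 389500000/999000 = 389.8899.
Rounding up, n = 390.

390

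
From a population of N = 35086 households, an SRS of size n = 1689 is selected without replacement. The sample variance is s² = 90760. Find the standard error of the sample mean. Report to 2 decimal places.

Under SRS without replacement, Var(ȳ) = (1 − f)·s²/n with f = n/N = 1689/35086 = 0.04813886.
Var(ȳ) = (1 − 0.04813886)·90760/1689 = 0.95186114·53.735938 = 51.149152.
SE(ȳ) = √(51.149152) = 7.15.

7.15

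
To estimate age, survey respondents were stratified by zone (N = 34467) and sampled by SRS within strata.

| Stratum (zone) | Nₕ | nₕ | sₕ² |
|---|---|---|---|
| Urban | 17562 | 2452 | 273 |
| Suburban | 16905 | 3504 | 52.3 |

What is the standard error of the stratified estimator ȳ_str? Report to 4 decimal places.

Var(ȳ_str) = Σₕ Wₕ²(1 − fₕ)sₕ²/nₕ with Wₕ = Nₕ/N, N = 34467.
Urban: Wₕ = 0.50953086; term = 0.50953086²·(1 − 0.13961963)·273/2452 = 0.024869878.
Suburban: Wₕ = 0.49046914; term = 0.49046914²·(1 − 0.20727595)·52.3/3504 = 0.0028463153.
Sum = 0.027716193.
SE = √(0.027716193) = 0.1665.

0.1665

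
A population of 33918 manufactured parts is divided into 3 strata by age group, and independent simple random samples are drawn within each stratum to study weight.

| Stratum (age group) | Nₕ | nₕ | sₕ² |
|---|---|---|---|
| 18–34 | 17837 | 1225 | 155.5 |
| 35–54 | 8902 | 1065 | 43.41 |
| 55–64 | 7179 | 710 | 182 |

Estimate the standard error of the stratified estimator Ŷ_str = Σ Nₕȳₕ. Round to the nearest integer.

Var(Ŷ_str) = Σₕ Nₕ²(1 − fₕ)sₕ²/nₕ.
18–34: 17837²·(1 − 1225/17837)·155.5/1225 = 3.7613006 × 10^7.
35–54: 8902²·(1 − 1065/8902)·43.41/1065 = 2.8436596 × 10^6.
55–64: 7179²·(1 − 710/7179)·182/710 = 1.1904582 × 10^7.
Sum = 5.2361248 × 10^7.
SE = √(5.2361248 × 10^7) = 7236.

7236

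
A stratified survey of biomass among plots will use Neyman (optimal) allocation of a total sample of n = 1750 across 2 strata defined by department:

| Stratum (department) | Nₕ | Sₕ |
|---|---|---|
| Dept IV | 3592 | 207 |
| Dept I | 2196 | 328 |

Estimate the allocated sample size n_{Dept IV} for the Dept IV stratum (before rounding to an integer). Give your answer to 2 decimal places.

Neyman allocation: nₕ = n·NₕSₕ / Σⱼ NⱼSⱼ.
Σ NⱼSⱼ = 3592·207 + 2196·328 = 1.463832 × 10^6.
n_{Dept IV} = 1750·3592·207 / (1.463832 × 10^6) = 888.90.

888.90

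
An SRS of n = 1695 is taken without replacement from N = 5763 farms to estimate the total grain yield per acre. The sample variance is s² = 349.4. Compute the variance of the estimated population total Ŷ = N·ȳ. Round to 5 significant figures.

4.8326 × 10^6

Var(Ŷ) = N²·Var(ȳ) = N²·(1 − n/N)·s²/n.
f = 1695/5763 = 0.29411765; Var(ȳ) = 0.70588235·349.4/1695 = 0.14550755.
Var(Ŷ) = 5763² · 0.14550755 = 4.8326213 × 10^6.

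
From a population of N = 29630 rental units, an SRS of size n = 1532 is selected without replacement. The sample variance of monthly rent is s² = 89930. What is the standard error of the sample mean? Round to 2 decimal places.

7.46

Under SRS without replacement, Var(ȳ) = (1 − f)·s²/n with f = n/N = 1532/29630 = 0.05170435.
Var(ȳ) = (1 − 0.05170435)·89930/1532 = 0.94829565·58.701044 = 55.665945.
SE(ȳ) = √(55.665945) = 7.46.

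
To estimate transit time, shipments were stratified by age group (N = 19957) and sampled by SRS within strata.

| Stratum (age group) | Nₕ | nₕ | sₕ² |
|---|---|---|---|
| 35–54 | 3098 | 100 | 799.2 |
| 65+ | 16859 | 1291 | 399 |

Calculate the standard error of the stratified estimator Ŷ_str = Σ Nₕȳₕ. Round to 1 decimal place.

Var(Ŷ_str) = Σₕ Nₕ²(1 − fₕ)sₕ²/nₕ.
35–54: 3098²·(1 − 100/3098)·799.2/100 = 7.422813 × 10^7.
65+: 16859²·(1 − 1291/16859)·399/1291 = 8.1116889 × 10^7.
Sum = 1.5534502 × 10^8.
SE = √(1.5534502 × 10^8) = 12463.7.

12463.7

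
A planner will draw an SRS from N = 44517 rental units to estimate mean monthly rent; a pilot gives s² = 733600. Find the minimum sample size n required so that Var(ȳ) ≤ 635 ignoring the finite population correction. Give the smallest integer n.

Without fpc, n₀ = s²/D = 733600/635 = 1155.2756.
Rounding up, n = 1156.

1156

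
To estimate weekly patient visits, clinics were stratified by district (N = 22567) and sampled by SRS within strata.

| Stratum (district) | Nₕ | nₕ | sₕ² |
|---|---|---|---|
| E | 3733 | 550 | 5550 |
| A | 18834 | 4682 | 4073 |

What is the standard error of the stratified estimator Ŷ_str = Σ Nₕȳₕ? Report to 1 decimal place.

Var(Ŷ_str) = Σₕ Nₕ²(1 − fₕ)sₕ²/nₕ.
E: 3733²·(1 − 550/3733)·5550/550 = 1.1990158 × 10^8.
A: 18834²·(1 − 4682/18834)·4073/4682 = 2.3186937 × 10^8.
Sum = 3.5177095 × 10^8.
SE = √(3.5177095 × 10^8) = 18755.6.

18755.6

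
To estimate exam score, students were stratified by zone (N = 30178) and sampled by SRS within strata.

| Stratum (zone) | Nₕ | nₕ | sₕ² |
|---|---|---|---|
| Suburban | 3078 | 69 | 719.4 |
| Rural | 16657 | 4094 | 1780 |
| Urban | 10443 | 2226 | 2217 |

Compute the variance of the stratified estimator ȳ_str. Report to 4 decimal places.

0.2998

Var(ȳ_str) = Σₕ Wₕ²(1 − fₕ)sₕ²/nₕ with Wₕ = Nₕ/N, N = 30178.
Suburban: Wₕ = 0.10199483; term = 0.10199483²·(1 − 0.02241715)·719.4/69 = 0.1060306.
Rural: Wₕ = 0.55195838; term = 0.55195838²·(1 − 0.24578255)·1780/4094 = 0.09990366.
Urban: Wₕ = 0.34604679; term = 0.34604679²·(1 − 0.21315714)·2217/2226 = 0.093842202.
Sum = 0.29977646.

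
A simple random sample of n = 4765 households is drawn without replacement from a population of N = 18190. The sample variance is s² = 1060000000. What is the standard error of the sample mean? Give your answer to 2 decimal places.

405.19

Under SRS without replacement, Var(ȳ) = (1 − f)·s²/n with f = n/N = 4765/18190 = 0.26195712.
Var(ȳ) = (1 − 0.26195712)·1060000000/4765 = 0.73804288·222455.4 = 164181.63.
SE(ȳ) = √(164181.63) = 405.19.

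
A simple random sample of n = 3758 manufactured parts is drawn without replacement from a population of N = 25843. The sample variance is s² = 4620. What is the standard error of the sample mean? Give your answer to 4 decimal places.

1.0250

Under SRS without replacement, Var(ȳ) = (1 − f)·s²/n with f = n/N = 3758/25843 = 0.14541655.
Var(ȳ) = (1 − 0.14541655)·4620/3758 = 0.85458345·1.2293773 = 1.0506055.
SE(ȳ) = √(1.0506055) = 1.0250.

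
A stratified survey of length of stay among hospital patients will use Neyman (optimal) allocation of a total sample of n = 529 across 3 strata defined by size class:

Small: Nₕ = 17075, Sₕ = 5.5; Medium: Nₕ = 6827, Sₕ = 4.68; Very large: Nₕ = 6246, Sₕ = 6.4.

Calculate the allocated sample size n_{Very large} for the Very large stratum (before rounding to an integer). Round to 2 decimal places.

127.51

Neyman allocation: nₕ = n·NₕSₕ / Σⱼ NⱼSⱼ.
Σ NⱼSⱼ = 17075·5.5 + 6827·4.68 + 6246·6.4 = 165837.26.
n_{Very large} = 529·6246·6.4 / 165837.26 = 127.51.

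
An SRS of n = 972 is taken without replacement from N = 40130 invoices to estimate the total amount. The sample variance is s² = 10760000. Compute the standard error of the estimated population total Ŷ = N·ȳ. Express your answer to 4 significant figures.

Var(Ŷ) = N²·Var(ȳ) = N²·(1 − n/N)·s²/n.
f = 972/40130 = 0.02422128; Var(ȳ) = 0.97577872·10760000/972 = 10801.83.
Var(Ŷ) = 40130² · 10801.83 = 1.739545 × 10^13.
SE(Ŷ) = √(1.739545 × 10^13) = 4.171 × 10^6.

4.171 × 10^6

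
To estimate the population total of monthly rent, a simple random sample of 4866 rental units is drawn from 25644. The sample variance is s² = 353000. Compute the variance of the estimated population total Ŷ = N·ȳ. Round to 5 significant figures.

Var(Ŷ) = N²·Var(ȳ) = N²·(1 − n/N)·s²/n.
f = 4866/25644 = 0.18975199; Var(ȳ) = 0.81024801·353000/4866 = 58.778781.
Var(Ŷ) = 25644² · 58.778781 = 3.8653793 × 10^10.

3.8654 × 10^10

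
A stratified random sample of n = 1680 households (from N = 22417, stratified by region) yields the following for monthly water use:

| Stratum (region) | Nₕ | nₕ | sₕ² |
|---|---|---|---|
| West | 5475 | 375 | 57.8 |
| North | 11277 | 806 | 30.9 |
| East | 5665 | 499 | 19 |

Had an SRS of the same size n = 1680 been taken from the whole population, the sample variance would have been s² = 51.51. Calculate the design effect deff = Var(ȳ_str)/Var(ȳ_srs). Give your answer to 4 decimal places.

Var(ȳ_str) = Σ Wₕ²(1−fₕ)sₕ²/nₕ with Wₕ = Nₕ/22417:
  West: (5475/22417)²·(1−375/5475)·57.8/375 = 0.0085643792
  North: (11277/22417)²·(1−806/11277)·30.9/806 = 0.0090084525
  East: (5665/22417)²·(1−499/5665)·19/499 = 0.0022174426
  → Var(ȳ_str) = 0.019790274.
Var(ȳ_srs) = (1 − 1680/22417)·51.51/1680 = 0.028362905.
deff = 0.019790274 / 0.028362905 = 0.6978.

0.6978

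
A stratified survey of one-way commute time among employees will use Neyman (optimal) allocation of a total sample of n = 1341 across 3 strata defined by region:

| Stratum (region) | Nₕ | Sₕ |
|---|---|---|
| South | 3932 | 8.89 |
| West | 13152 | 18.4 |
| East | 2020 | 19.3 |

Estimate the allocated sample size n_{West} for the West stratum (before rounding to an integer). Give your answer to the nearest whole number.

1027

Neyman allocation: nₕ = n·NₕSₕ / Σⱼ NⱼSⱼ.
Σ NⱼSⱼ = 3932·8.89 + 13152·18.4 + 2020·19.3 = 315938.28.
n_{West} = 1341·13152·18.4 / 315938.28 = 1027.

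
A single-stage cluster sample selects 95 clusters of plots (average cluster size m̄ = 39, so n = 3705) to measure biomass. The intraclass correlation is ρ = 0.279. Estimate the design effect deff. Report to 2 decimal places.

11.60

deff = 1 + (39 − 1)·0.279 = 1 + 10.602 = 11.602.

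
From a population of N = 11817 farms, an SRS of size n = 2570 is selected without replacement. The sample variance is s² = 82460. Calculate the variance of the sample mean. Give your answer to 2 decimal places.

Under SRS without replacement, Var(ȳ) = (1 − f)·s²/n with f = n/N = 2570/11817 = 0.21748329.
Var(ȳ) = (1 − 0.21748329)·82460/2570 = 0.78251671·32.085603 = 25.107521.

25.11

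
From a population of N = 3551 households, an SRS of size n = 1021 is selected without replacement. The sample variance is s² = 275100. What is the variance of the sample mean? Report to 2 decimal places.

191.97

Under SRS without replacement, Var(ȳ) = (1 − f)·s²/n with f = n/N = 1021/3551 = 0.28752464.
Var(ȳ) = (1 − 0.28752464)·275100/1021 = 0.71247536·269.44172 = 191.97059.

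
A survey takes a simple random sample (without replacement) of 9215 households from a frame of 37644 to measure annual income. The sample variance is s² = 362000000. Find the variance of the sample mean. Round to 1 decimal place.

Under SRS without replacement, Var(ȳ) = (1 − f)·s²/n with f = n/N = 9215/37644 = 0.24479333.
Var(ȳ) = (1 − 0.24479333)·362000000/9215 = 0.75520667·39283.776 = 29667.37.

29667.4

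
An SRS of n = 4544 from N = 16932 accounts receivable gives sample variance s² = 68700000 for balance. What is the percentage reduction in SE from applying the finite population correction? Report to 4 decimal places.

f = n/N = 4544/16932 = 0.26836759.
SE_no-fpc = √(s²/n) = 122.95868; SE_fpc = √((1−f)s²/n) = 105.17334.
Ratio = √(1−f) = 0.85535514. Reduction = 100·(1 − 0.85535514) = 14.4645%.

14.4645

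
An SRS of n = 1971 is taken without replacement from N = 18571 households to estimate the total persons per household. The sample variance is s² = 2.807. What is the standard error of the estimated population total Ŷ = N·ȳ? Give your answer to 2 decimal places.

662.60

Var(Ŷ) = N²·Var(ȳ) = N²·(1 − n/N)·s²/n.
f = 1971/18571 = 0.10613322; Var(ȳ) = 0.89386678·2.807/1971 = 0.0012730005.
Var(Ŷ) = 18571² · 0.0012730005 = 439035.01.
SE(Ŷ) = √(439035.01) = 662.60.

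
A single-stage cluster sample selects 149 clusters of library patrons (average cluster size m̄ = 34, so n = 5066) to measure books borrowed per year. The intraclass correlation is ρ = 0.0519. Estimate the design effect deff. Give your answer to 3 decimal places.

deff = 1 + (34 − 1)·0.0519 = 1 + 1.7127 = 2.7127.

2.713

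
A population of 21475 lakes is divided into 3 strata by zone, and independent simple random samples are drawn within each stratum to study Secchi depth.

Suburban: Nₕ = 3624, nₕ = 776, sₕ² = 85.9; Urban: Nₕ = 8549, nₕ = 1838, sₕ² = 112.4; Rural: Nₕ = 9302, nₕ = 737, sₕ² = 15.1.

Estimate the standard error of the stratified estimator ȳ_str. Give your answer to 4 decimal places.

0.1167

Var(ȳ_str) = Σₕ Wₕ²(1 − fₕ)sₕ²/nₕ with Wₕ = Nₕ/N, N = 21475.
Suburban: Wₕ = 0.16875437; term = 0.16875437²·(1 − 0.21412804)·85.9/776 = 0.0024773837.
Urban: Wₕ = 0.39809080; term = 0.39809080²·(1 − 0.21499591)·112.4/1838 = 0.0076077637.
Rural: Wₕ = 0.43315483; term = 0.43315483²·(1 − 0.07923027)·15.1/737 = 0.0035395399.
Sum = 0.013624687.
SE = √(0.013624687) = 0.1167.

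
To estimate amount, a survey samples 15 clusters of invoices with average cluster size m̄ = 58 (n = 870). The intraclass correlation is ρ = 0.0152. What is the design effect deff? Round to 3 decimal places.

1.866

deff = 1 + (58 − 1)·0.0152 = 1 + 0.8664 = 1.8664.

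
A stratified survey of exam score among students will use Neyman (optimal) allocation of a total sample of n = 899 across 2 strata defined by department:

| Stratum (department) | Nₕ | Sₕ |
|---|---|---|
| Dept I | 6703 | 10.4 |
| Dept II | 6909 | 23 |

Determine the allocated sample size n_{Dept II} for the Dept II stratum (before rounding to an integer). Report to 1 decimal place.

Neyman allocation: nₕ = n·NₕSₕ / Σⱼ NⱼSⱼ.
Σ NⱼSⱼ = 6703·10.4 + 6909·23 = 228618.2.
n_{Dept II} = 899·6909·23 / 228618.2 = 624.9.

624.9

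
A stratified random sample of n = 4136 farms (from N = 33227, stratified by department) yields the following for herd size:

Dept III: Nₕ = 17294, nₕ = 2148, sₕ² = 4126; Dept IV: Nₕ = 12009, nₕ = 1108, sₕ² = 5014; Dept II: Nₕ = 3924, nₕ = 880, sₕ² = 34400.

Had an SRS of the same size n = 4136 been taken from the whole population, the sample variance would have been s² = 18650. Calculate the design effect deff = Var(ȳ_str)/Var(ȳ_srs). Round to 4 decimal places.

Var(ȳ_str) = Σ Wₕ²(1−fₕ)sₕ²/nₕ with Wₕ = Nₕ/33227:
  Dept III: (17294/33227)²·(1−2148/17294)·4126/2148 = 0.4557284
  Dept IV: (12009/33227)²·(1−1108/12009)·5014/1108 = 0.53658125
  Dept II: (3924/33227)²·(1−880/3924)·34400/880 = 0.4229287
  → Var(ȳ_str) = 1.4152384.
Var(ȳ_srs) = (1 − 4136/33227)·18650/4136 = 3.9478971.
deff = 1.4152384 / 3.9478971 = 0.3585.

0.3585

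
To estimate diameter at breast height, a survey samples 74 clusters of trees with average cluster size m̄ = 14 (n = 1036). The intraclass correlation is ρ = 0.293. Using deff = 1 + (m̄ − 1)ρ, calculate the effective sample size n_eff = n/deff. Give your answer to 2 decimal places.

215.43

deff = 1 + (14 − 1)·0.293 = 1 + 3.809 = 4.809.
n_eff = 1036 / 4.809 = 215.43.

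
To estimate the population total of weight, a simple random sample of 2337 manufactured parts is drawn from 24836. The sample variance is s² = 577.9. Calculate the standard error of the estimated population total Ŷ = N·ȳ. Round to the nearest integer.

Var(Ŷ) = N²·Var(ȳ) = N²·(1 − n/N)·s²/n.
f = 2337/24836 = 0.09409728; Var(ȳ) = 0.90590272·577.9/2337 = 0.2240142.
Var(Ŷ) = 24836² · 0.2240142 = 1.3817798 × 10^8.
SE(Ŷ) = √(1.3817798 × 10^8) = 11755.

11755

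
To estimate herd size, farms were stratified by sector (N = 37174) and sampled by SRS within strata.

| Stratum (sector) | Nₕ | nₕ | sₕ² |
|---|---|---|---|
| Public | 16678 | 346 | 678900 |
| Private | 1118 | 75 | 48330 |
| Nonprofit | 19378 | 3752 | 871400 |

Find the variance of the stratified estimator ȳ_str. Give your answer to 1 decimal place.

438.2

Var(ȳ_str) = Σₕ Wₕ²(1 − fₕ)sₕ²/nₕ with Wₕ = Nₕ/N, N = 37174.
Public: Wₕ = 0.44864690; term = 0.44864690²·(1 − 0.02074589)·678900/346 = 386.75369.
Private: Wₕ = 0.03007478; term = 0.03007478²·(1 − 0.06708408)·48330/75 = 0.54375474.
Nonprofit: Wₕ = 0.52127831; term = 0.52127831²·(1 − 0.19362163)·871400/3752 = 50.890054.
Sum = 438.1875.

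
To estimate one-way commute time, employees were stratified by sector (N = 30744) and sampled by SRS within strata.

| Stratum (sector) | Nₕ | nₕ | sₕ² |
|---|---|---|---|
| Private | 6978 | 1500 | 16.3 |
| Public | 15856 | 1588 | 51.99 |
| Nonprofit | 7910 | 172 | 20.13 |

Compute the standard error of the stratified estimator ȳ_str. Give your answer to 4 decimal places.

Var(ȳ_str) = Σₕ Wₕ²(1 − fₕ)sₕ²/nₕ with Wₕ = Nₕ/N, N = 30744.
Private: Wₕ = 0.22697112; term = 0.22697112²·(1 − 0.21496131)·16.3/1500 = 4.3946935 × 10^-4.
Public: Wₕ = 0.51574291; term = 0.51574291²·(1 − 0.10015136)·51.99/1588 = 0.0078361964.
Nonprofit: Wₕ = 0.25728597; term = 0.25728597²·(1 − 0.02174463)·20.13/172 = 0.0075787886.
Sum = 0.015854454.
SE = √(0.015854454) = 0.1259.

0.1259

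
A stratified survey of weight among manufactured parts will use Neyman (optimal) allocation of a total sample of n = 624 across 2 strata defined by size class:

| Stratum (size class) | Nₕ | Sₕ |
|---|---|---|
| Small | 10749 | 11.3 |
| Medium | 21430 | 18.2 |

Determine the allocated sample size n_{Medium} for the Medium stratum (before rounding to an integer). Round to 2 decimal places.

Neyman allocation: nₕ = n·NₕSₕ / Σⱼ NⱼSⱼ.
Σ NⱼSⱼ = 10749·11.3 + 21430·18.2 = 511489.7.
n_{Medium} = 624·21430·18.2 / 511489.7 = 475.82.

475.82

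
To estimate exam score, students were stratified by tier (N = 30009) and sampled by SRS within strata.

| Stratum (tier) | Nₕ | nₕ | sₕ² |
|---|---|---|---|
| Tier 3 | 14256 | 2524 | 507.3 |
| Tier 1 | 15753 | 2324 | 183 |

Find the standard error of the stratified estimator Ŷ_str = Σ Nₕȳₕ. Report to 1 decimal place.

Var(Ŷ_str) = Σₕ Nₕ²(1 − fₕ)sₕ²/nₕ.
Tier 3: 14256²·(1 − 2524/14256)·507.3/2524 = 3.3615939 × 10^7.
Tier 1: 15753²·(1 − 2324/15753)·183/2324 = 1.6657964 × 10^7.
Sum = 5.0273903 × 10^7.
SE = √(5.0273903 × 10^7) = 7090.4.

7090.4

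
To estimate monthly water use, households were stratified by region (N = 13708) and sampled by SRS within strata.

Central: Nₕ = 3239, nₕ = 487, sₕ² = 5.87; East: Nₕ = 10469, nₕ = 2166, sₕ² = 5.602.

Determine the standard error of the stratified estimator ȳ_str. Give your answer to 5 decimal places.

0.04205

Var(ȳ_str) = Σₕ Wₕ²(1 − fₕ)sₕ²/nₕ with Wₕ = Nₕ/N, N = 13708.
Central: Wₕ = 0.23628538; term = 0.23628538²·(1 − 0.15035505)·5.87/487 = 5.7176863 × 10^-4.
East: Wₕ = 0.76371462; term = 0.76371462²·(1 − 0.20689655)·5.602/2166 = 0.0011964008.
Sum = 0.0017681694.
SE = √(0.0017681694) = 0.04205.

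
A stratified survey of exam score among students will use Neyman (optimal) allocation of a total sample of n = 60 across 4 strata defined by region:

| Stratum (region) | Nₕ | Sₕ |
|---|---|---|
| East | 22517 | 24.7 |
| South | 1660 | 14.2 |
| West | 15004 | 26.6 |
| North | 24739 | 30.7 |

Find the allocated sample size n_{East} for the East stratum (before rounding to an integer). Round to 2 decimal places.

19.20

Neyman allocation: nₕ = n·NₕSₕ / Σⱼ NⱼSⱼ.
Σ NⱼSⱼ = 22517·24.7 + 1660·14.2 + 15004·26.6 + 24739·30.7 = 1.7383356 × 10^6.
n_{East} = 60·22517·24.7 / (1.7383356 × 10^6) = 19.20.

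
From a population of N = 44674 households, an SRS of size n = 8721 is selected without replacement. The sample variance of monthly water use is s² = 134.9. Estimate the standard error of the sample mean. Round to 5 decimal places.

0.11157

Under SRS without replacement, Var(ȳ) = (1 − f)·s²/n with f = n/N = 8721/44674 = 0.19521422.
Var(ȳ) = (1 − 0.19521422)·134.9/8721 = 0.80478578·0.01546841 = 0.012448756.
SE(ȳ) = √(0.012448756) = 0.11157.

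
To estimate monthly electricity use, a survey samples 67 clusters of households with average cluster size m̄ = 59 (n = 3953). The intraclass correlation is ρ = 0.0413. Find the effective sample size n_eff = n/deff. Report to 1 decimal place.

deff = 1 + (59 − 1)·0.0413 = 1 + 2.3954 = 3.3954.
n_eff = 3953 / 3.3954 = 1164.2.

1164.2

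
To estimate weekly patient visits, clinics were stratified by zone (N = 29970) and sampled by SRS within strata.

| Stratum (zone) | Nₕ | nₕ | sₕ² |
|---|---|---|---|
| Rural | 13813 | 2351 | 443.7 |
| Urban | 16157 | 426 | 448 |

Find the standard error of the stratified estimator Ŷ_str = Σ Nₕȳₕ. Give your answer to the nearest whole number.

Var(Ŷ_str) = Σₕ Nₕ²(1 − fₕ)sₕ²/nₕ.
Rural: 13813²·(1 − 2351/13813)·443.7/2351 = 2.9880318 × 10^7.
Urban: 16157²·(1 − 426/16157)·448/426 = 2.672917 × 10^8.
Sum = 2.9717202 × 10^8.
SE = √(2.9717202 × 10^8) = 17239.

17239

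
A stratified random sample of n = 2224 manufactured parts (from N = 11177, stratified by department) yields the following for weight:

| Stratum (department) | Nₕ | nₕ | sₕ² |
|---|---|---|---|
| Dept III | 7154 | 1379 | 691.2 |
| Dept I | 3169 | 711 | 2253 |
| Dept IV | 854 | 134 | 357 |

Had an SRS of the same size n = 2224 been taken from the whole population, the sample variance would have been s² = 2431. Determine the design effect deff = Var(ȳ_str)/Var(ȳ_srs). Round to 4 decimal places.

Var(ȳ_str) = Σ Wₕ²(1−fₕ)sₕ²/nₕ with Wₕ = Nₕ/11177:
  Dept III: (7154/11177)²·(1−1379/7154)·691.2/1379 = 0.16576387
  Dept I: (3169/11177)²·(1−711/3169)·2253/711 = 0.19758101
  Dept IV: (854/11177)²·(1−134/854)·357/134 = 0.013113037
  → Var(ȳ_str) = 0.37645792.
Var(ȳ_srs) = (1 − 2224/11177)·2431/2224 = 0.87557532.
deff = 0.37645792 / 0.87557532 = 0.4300.

0.4300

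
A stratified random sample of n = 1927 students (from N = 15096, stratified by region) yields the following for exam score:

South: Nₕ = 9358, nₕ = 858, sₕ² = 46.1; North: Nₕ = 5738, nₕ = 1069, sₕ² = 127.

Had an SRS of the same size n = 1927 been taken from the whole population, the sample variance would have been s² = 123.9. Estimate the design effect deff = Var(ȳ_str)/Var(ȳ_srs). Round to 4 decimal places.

0.5834

Var(ȳ_str) = Σ Wₕ²(1−fₕ)sₕ²/nₕ with Wₕ = Nₕ/15096:
  South: (9358/15096)²·(1−858/9358)·46.1/858 = 0.01875391
  North: (5738/15096)²·(1−1069/5738)·127/1069 = 0.01396647
  → Var(ȳ_str) = 0.03272038.
Var(ȳ_srs) = (1 − 1927/15096)·123.9/1927 = 0.056089362.
deff = 0.03272038 / 0.056089362 = 0.5834.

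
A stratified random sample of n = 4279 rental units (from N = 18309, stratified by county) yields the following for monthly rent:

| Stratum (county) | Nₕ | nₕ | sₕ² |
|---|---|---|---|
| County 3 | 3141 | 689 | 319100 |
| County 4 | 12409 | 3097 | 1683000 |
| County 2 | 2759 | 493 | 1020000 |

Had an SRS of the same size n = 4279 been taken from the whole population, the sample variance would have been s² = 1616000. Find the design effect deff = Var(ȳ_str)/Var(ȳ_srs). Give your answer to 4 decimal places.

0.8174

Var(ȳ_str) = Σ Wₕ²(1−fₕ)sₕ²/nₕ with Wₕ = Nₕ/18309:
  County 3: (3141/18309)²·(1−689/3141)·319100/689 = 10.640615
  County 4: (12409/18309)²·(1−3097/12409)·1683000/3097 = 187.324
  County 2: (2759/18309)²·(1−493/2759)·1020000/493 = 38.58652
  → Var(ȳ_str) = 236.55114.
Var(ȳ_srs) = (1 − 4279/18309)·1616000/4279 = 289.39573.
deff = 236.55114 / 289.39573 = 0.8174.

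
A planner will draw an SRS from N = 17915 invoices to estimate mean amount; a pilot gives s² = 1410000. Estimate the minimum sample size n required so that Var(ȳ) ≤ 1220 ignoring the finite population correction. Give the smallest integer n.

1156

Without fpc, n₀ = s²/D = 1410000/1220 = 1155.7377.
Rounding up, n = 1156.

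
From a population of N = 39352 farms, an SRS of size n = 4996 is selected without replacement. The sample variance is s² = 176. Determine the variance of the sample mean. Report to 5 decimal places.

Under SRS without replacement, Var(ȳ) = (1 − f)·s²/n with f = n/N = 4996/39352 = 0.12695670.
Var(ȳ) = (1 − 0.12695670)·176/4996 = 0.87304330·0.035228183 = 0.030755729.

0.03076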